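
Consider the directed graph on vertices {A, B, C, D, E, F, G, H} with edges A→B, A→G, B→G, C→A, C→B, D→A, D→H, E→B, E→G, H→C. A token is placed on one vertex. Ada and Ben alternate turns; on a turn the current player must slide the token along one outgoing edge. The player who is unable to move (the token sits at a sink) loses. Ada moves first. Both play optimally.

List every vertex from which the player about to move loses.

Classify positions by backward induction: terminal positions (no move available) are L. From any other position, the mover wins iff some move reaches an L.
Every edge goes from a vertex to one that appears earlier in the order F, G, B, A, C, E, H, D, so processing vertices in that order labels each vertex after all of its successors.
F: no outgoing edge → L
G: no outgoing edge → L
B: →G(L), so W
A: →G(L), so W
C: →A(W), B(W) — all W, so L
E: →G(L), so W
H: →C(L), so W
D: →H(W), A(W) — all W, so L
Reading off the rows marked L gives the requested list; there are 4 such vertices.

C, D, F, G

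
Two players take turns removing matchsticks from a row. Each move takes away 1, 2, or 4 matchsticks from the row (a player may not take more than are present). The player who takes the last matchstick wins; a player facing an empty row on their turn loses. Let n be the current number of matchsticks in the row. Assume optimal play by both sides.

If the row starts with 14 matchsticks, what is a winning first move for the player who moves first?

Remove 2, leaving 12.

Build the W/L table. Terminal = L. A non-terminal position is W if it has a move to some L; otherwise it is L.
n=0: no move → L
n=1: reaches L-position 0 → W
n=2: reaches L-position 0 → W
n=3: only reaches 2(W), 1(W), all W → L
n=4: reaches L-position 3 → W
n=5: reaches L-position 3 → W
n=6: only reaches 5(W), 4(W), 2(W), all W → L
n=7: reaches L-position 6 → W
n=8: reaches L-position 6 → W
n=9: only reaches 8(W), 7(W), 5(W), all W → L
n=10: reaches L-position 9 → W
n=11: reaches L-position 9 → W
n=12: only reaches 11(W), 10(W), 8(W), all W → L
n=13: reaches L-position 12 → W
n=14: reaches L-position 12 → W
From 14, the L positions reachable in one move are: 12.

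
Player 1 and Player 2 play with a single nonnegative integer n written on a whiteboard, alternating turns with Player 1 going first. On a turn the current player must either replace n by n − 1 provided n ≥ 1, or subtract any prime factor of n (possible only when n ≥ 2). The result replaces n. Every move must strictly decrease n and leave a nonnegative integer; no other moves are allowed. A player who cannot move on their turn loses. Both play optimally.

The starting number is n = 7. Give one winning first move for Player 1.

Label each position W (a win for the player to move) or L (a loss). A position with no legal move is L; any other position is W exactly when some move reaches an L, and L when every move reaches a W.
n=0: no move → L
n=1: →0(L), so W
n=2: →0(L), so W
n=3: →0(L), so W
n=4: →2(W), 3(W) — all W, so L
n=5: →0(L), so W
n=6: →4(L), so W
n=7: →0(L), so W
From 7, the L positions reachable in one move are: 0.

Move to 0.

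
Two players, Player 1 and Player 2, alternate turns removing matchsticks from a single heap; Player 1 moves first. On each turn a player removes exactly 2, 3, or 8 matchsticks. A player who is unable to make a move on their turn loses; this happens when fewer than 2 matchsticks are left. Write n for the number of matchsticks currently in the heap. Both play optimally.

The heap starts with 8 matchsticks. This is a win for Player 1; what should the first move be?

Remove 2, leaving 6.

Positions with no move are L. A position that does have a move is losing for the player to move precisely when every available move leads to a winning position for the opponent. Fill in the labels:
n=0: no move → L
n=1: no move → L
n=2: reaches L-position 0 → W
n=3: reaches L-position 1 → W
n=4: reaches L-position 1 → W
n=5: only reaches 3(W), 2(W), all W → L
n=6: only reaches 4(W), 3(W), all W → L
n=7: reaches L-position 5 → W
n=8: reaches L-position 6 → W
From 8, the L positions reachable in one move are: 6, 5, 0. Any move reaching one of these is winning.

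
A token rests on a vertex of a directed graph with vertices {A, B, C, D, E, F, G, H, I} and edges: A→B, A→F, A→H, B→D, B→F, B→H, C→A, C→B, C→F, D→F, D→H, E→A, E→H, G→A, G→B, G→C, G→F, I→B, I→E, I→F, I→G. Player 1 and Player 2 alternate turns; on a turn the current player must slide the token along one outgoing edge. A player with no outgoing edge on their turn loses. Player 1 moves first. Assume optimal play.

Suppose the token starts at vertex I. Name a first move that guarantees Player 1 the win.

Move to F.

Work bottom-up. With no move the player to move loses. Otherwise the position is W if at least one move leads to an L position for the opponent, and L if every move leads to a W.
Every edge goes from a vertex to one that appears earlier in the order F, H, D, B, A, C, E, G, I, so processing vertices in that order labels each vertex after all of its successors.
F: no outgoing edge → L
H: no outgoing edge → L
D: →H(L), so W
B: →H(L), so W
A: →H(L), so W
C: →F(L), so W
E: →H(L), so W
G: →F(L), so W
I: →F(L), so W
From I, the L positions reachable in one move are: F.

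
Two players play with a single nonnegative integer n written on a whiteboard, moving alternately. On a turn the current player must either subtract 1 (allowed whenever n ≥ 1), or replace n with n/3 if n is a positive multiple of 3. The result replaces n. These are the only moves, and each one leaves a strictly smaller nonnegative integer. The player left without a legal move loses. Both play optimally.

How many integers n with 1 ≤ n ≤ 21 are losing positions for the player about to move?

9

Use the standard recursion: the mover loses at a terminal position; elsewhere, the mover wins exactly when some move hands the opponent an L position.
n=0: no move → L
n=1: reaches L-position 0 → W
n=2: only reaches 1(W), which is W → L
n=3: reaches L-position 2 → W
n=4: only reaches 3(W), which is W → L
n=5: reaches L-position 4 → W
n=6: reaches L-position 2 → W
n=7: only reaches 6(W), which is W → L
n=8: reaches L-position 7 → W
n=9: only reaches 3(W), 8(W), all W → L
n=10: reaches L-position 9 → W
n=11: only reaches 10(W), which is W → L
n=12: reaches L-position 4 → W
n=13: only reaches 12(W), which is W → L
n=14: reaches L-position 13 → W
n=15: only reaches 5(W), 14(W), all W → L
n=16: reaches L-position 15 → W
n=17: only reaches 16(W), which is W → L
n=18: reaches L-position 17 → W
n=19: only reaches 18(W), which is W → L
n=20: reaches L-position 19 → W
n=21: reaches L-position 7 → W
L entries with 1 ≤ n ≤ 21 (n=0 is outside the asked range and is not counted): n = 2, 4, 7, 9, 11, 13, 15, 17, 19; that makes 9.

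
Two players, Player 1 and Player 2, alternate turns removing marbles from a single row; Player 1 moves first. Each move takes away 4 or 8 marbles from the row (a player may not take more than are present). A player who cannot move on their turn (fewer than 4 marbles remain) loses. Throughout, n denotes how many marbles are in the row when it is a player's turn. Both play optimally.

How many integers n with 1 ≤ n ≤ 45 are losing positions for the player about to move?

Classify positions by backward induction: terminal positions (no move available) are L. From any other position, the mover wins iff some move reaches an L.
n=0: no move → L
n=1: no move → L
n=2: no move → L
n=3: no move → L
n=4: reaches L-position 0 → W
n=5: reaches L-position 1 → W
n=6: reaches L-position 2 → W
n=7: reaches L-position 3 → W
n=8: reaches L-position 0 → W
n=9: reaches L-position 1 → W
n=10: reaches L-position 2 → W
n=11: reaches L-position 3 → W
n=12: only reaches 8(W), 4(W), all W → L
n=13: only reaches 9(W), 5(W), all W → L
n=14: only reaches 10(W), 6(W), all W → L
n=15: only reaches 11(W), 7(W), all W → L
n=16: reaches L-position 12 → W
n=17: reaches L-position 13 → W
n=18: reaches L-position 14 → W
n=19: reaches L-position 15 → W
n=20: reaches L-position 12 → W
n=21: reaches L-position 13 → W
n=22: reaches L-position 14 → W
n=23: reaches L-position 15 → W
n=24: only reaches 20(W), 16(W), all W → L
n=25: only reaches 21(W), 17(W), all W → L
n=26: only reaches 22(W), 18(W), all W → L
n=27: only reaches 23(W), 19(W), all W → L
n=28: reaches L-position 24 → W
n=29: reaches L-position 25 → W
n=30: reaches L-position 26 → W
n=31: reaches L-position 27 → W
n=32: reaches L-position 24 → W
n=33: reaches L-position 25 → W
n=34: reaches L-position 26 → W
n=35: reaches L-position 27 → W
n=36: only reaches 32(W), 28(W), all W → L
n=37: only reaches 33(W), 29(W), all W → L
n=38: only reaches 34(W), 30(W), all W → L
n=39: only reaches 35(W), 31(W), all W → L
n=40: reaches L-position 36 → W
n=41: reaches L-position 37 → W
n=42: reaches L-position 38 → W
n=43: reaches L-position 39 → W
n=44: reaches L-position 36 → W
n=45: reaches L-position 37 → W
L entries with 1 ≤ n ≤ 45 (n=0 is outside the asked range and is not counted): n = 1, 2, 3, 12, 13, 14, 15, 24, 25, 26, 27, 36, 37, 38, 39; that makes 15.

15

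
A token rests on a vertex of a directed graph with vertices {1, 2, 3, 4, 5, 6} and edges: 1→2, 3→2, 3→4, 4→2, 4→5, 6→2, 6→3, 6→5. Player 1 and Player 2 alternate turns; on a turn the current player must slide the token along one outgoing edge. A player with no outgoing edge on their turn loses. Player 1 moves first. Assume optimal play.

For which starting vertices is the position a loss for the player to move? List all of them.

2, 5

Classify positions by backward induction: terminal positions (no move available) are L. From any other position, the mover wins iff some move reaches an L.
Every edge goes from a vertex to one that appears earlier in the order 5, 2, 4, 3, 1, 6, so processing vertices in that order labels each vertex after all of its successors.
5: no outgoing edge → L
2: no outgoing edge → L
4: W (go to 2, an L position)
3: W (go to 2, an L position)
1: W (go to 2, an L position)
6: W (go to 2, an L position)
Reading off the rows marked L gives the requested list; there are 2 such vertices.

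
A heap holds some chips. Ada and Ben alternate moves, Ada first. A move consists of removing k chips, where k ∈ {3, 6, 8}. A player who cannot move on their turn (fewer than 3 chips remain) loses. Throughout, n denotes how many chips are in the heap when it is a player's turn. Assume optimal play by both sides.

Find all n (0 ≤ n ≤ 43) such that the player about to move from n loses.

0, 1, 2, 11, 12, 13, 22, 23, 24, 33, 34, 35

Positions with no move are L. A position that does have a move is losing for the player to move precisely when every available move leads to a winning position for the opponent. Fill in the labels:
n=0: no move → L
n=1: no move → L
n=2: no move → L
n=3: can move to 0, which is L ⇒ W
n=4: can move to 1, which is L ⇒ W
n=5: can move to 2, which is L ⇒ W
n=6: can move to 0, which is L ⇒ W
n=7: can move to 1, which is L ⇒ W
n=8: can move to 2, which is L ⇒ W
n=9: can move to 1, which is L ⇒ W
n=10: can move to 2, which is L ⇒ W
n=11: moves to 8(W), 5(W), 3(W); every one is W ⇒ L
n=12: moves to 9(W), 6(W), 4(W); every one is W ⇒ L
n=13: moves to 10(W), 7(W), 5(W); every one is W ⇒ L
n=14: can move to 11, which is L ⇒ W
n=15: can move to 12, which is L ⇒ W
n=16: can move to 13, which is L ⇒ W
n=17: can move to 11, which is L ⇒ W
n=18: can move to 12, which is L ⇒ W
n=19: can move to 13, which is L ⇒ W
n=20: can move to 12, which is L ⇒ W
n=21: can move to 13, which is L ⇒ W
n=22: moves to 19(W), 16(W), 14(W); every one is W ⇒ L
n=23: moves to 20(W), 17(W), 15(W); every one is W ⇒ L
n=24: moves to 21(W), 18(W), 16(W); every one is W ⇒ L
n=25: can move to 22, which is L ⇒ W
n=26: can move to 23, which is L ⇒ W
n=27: can move to 24, which is L ⇒ W
n=28: can move to 22, which is L ⇒ W
n=29: can move to 23, which is L ⇒ W
n=30: can move to 24, which is L ⇒ W
n=31: can move to 23, which is L ⇒ W
n=32: can move to 24, which is L ⇒ W
n=33: moves to 30(W), 27(W), 25(W); every one is W ⇒ L
n=34: moves to 31(W), 28(W), 26(W); every one is W ⇒ L
n=35: moves to 32(W), 29(W), 27(W); every one is W ⇒ L
n=36: can move to 33, which is L ⇒ W
n=37: can move to 34, which is L ⇒ W
n=38: can move to 35, which is L ⇒ W
n=39: can move to 33, which is L ⇒ W
n=40: can move to 34, which is L ⇒ W
n=41: can move to 35, which is L ⇒ W
n=42: can move to 34, which is L ⇒ W
n=43: can move to 35, which is L ⇒ W
The losing starting values of n are exactly the entries labelled L in this table (12 of them).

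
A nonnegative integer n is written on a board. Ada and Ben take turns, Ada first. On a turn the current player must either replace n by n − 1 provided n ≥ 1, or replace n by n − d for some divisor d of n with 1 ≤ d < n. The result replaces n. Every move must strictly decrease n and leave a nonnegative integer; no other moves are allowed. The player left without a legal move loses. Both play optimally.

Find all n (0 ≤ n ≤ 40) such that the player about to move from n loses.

0, 2, 5, 7, 9, 11, 13, 15, 17, 19, 21, 23, 25, 27, 29, 31, 33, 35, 37, 39

Label each position W (a win for the player to move) or L (a loss). A position with no legal move is L; any other position is W exactly when some move reaches an L, and L when every move reaches a W.
n=0: no move → L
n=1: reaches L-position 0 → W
n=2: only reaches 1(W), which is W → L
n=3: reaches L-position 2 → W
n=4: reaches L-position 2 → W
n=5: only reaches 4(W), which is W → L
n=6: reaches L-position 5 → W
n=7: only reaches 6(W), which is W → L
n=8: reaches L-position 7 → W
n=9: only reaches 6(W), 8(W), all W → L
n=10: reaches L-position 5 → W
n=11: only reaches 10(W), which is W → L
n=12: reaches L-position 9 → W
n=13: only reaches 12(W), which is W → L
n=14: reaches L-position 7 → W
n=15: only reaches 10(W), 12(W), 14(W), all W → L
n=16: reaches L-position 15 → W
n=17: only reaches 16(W), which is W → L
n=18: reaches L-position 9 → W
n=19: only reaches 18(W), which is W → L
n=20: reaches L-position 15 → W
n=21: only reaches 14(W), 18(W), 20(W), all W → L
n=22: reaches L-position 11 → W
n=23: only reaches 22(W), which is W → L
n=24: reaches L-position 21 → W
n=25: only reaches 20(W), 24(W), all W → L
n=26: reaches L-position 13 → W
n=27: only reaches 18(W), 24(W), 26(W), all W → L
n=28: reaches L-position 21 → W
n=29: only reaches 28(W), which is W → L
n=30: reaches L-position 15 → W
n=31: only reaches 30(W), which is W → L
n=32: reaches L-position 31 → W
n=33: only reaches 22(W), 30(W), 32(W), all W → L
n=34: reaches L-position 17 → W
n=35: only reaches 28(W), 30(W), 34(W), all W → L
n=36: reaches L-position 27 → W
n=37: only reaches 36(W), which is W → L
n=38: reaches L-position 19 → W
n=39: only reaches 26(W), 36(W), 38(W), all W → L
n=40: reaches L-position 35 → W
Reading off the rows marked L gives the requested list; there are 20 such values of n.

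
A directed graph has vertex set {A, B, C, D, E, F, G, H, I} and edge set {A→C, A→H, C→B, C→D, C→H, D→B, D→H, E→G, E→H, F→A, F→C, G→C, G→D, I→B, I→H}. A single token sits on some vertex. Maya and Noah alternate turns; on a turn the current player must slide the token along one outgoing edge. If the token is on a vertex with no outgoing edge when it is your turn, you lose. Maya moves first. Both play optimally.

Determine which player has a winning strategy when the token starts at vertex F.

Classify positions by backward induction: terminal positions (no move available) are L. From any other position, the mover wins iff some move reaches an L.
Every edge goes from a vertex to one that appears earlier in the order B, H, D, C, A, I, F, G, E, so processing vertices in that order labels each vertex after all of its successors.
B: no outgoing edge → L
H: no outgoing edge → L
D: reaches L-position H → W
C: reaches L-position H → W
A: reaches L-position H → W
I: reaches L-position H → W
F: only reaches A(W), C(W), all W → L
G: only reaches C(W), D(W), all W → L
E: reaches L-position G → W
Every move from F reaches a W position, so the mover loses.

Noah wins.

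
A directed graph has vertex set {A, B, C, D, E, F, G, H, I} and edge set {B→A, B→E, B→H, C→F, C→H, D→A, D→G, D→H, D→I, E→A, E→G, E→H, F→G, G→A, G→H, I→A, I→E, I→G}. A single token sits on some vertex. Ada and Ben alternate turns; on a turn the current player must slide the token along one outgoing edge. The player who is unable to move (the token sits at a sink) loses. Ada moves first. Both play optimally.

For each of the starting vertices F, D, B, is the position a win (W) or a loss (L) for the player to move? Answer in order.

F: L, D: W, B: W

Build the W/L table. Terminal = L. A non-terminal position is W if it has a move to some L; otherwise it is L.
Every edge goes from a vertex to one that appears earlier in the order H, A, G, E, F, I, D, C, B, so processing vertices in that order labels each vertex after all of its successors.
H: no outgoing edge → L
A: no outgoing edge → L
G: can move to A, which is L ⇒ W
E: can move to A, which is L ⇒ W
F: the only move is to G(W), a W ⇒ L
I: can move to A, which is L ⇒ W
D: can move to A, which is L ⇒ W
C: can move to F, which is L ⇒ W
B: can move to A, which is L ⇒ W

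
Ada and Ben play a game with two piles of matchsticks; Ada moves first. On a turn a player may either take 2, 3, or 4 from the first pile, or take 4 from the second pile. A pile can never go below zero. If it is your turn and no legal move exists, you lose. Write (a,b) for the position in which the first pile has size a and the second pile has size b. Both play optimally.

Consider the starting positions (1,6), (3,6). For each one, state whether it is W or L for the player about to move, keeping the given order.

(1,6): W, (3,6): L

Positions with no move are L. A position that does have a move is losing for the player to move precisely when every available move leads to a winning position for the opponent. Fill in the labels:
No move ever increases a pile, so every position that can arise here has a ≤ 3 and b ≤ 6; it is enough to label the cells with 0 ≤ a ≤ 3 and 0 ≤ b ≤ 6.
Every move lowers a or b (never raises either), so fill the grid row by row in increasing a, and left to right within a row: each cell's successors are then already labelled.
      b=0  b=1  b=2  b=3  b=4  b=5  b=6
a=0:    L    L    L    L    W    W    W
a=1:    L    L    L    L    W    W    W
a=2:    W    W    W    W    L    L    L
a=3:    W    W    W    W    L    L    L
Cells with no legal move (terminal, hence L): (0,0), (0,1), (0,2), (0,3), (1,0), (1,1), (1,2), (1,3).
The remaining L cells, each justified by listing all of its moves:
(2,4): →(0,4)(W), (2,0)(W) — all W, so L
(2,5): →(0,5)(W), (2,1)(W) — all W, so L
(2,6): →(0,6)(W), (2,2)(W) — all W, so L
(3,4): →(1,4)(W), (0,4)(W), (3,0)(W) — all W, so L
(3,5): →(1,5)(W), (0,5)(W), (3,1)(W) — all W, so L
(3,6): →(1,6)(W), (0,6)(W), (3,2)(W) — all W, so L
Every other cell has at least one move into one of the L cells above, so it is W.
(1,6): the move to (1,2) reaches an L cell, so W
(3,6): one of the L cells justified above, so L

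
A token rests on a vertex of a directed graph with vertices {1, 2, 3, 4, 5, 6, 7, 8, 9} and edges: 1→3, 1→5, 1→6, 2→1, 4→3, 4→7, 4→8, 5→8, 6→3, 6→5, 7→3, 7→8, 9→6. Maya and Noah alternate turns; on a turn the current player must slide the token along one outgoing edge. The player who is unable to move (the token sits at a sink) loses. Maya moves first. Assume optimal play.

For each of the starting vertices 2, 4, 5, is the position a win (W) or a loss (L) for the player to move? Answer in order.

2: L, 4: W, 5: W

Positions with no move are L. A position that does have a move is losing for the player to move precisely when every available move leads to a winning position for the opponent. Fill in the labels:
Every edge goes from a vertex to one that appears earlier in the order 3, 8, 7, 4, 5, 6, 1, 9, 2, so processing vertices in that order labels each vertex after all of its successors.
3: no outgoing edge → L
8: no outgoing edge → L
7: W (go to 8, an L position)
4: W (go to 8, an L position)
5: W (go to 8, an L position)
6: W (go to 3, an L position)
1: W (go to 3, an L position)
9: L (sole option 6(W) is W)
2: L (sole option 1(W) is W)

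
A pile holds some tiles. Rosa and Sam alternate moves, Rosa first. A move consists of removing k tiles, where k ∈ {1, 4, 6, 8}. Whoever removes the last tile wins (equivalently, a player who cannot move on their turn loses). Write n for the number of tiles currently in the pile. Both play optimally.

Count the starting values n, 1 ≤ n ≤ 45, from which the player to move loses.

Classify positions by backward induction: terminal positions (no move available) are L. From any other position, the mover wins iff some move reaches an L.
n=0: no move → L
n=1: can move to 0, which is L ⇒ W
n=2: the only move is to 1(W), a W ⇒ L
n=3: can move to 2, which is L ⇒ W
n=4: can move to 0, which is L ⇒ W
n=5: moves to 4(W), 1(W); every one is W ⇒ L
n=6: can move to 5, which is L ⇒ W
n=7: moves to 6(W), 3(W), 1(W); every one is W ⇒ L
n=8: can move to 7, which is L ⇒ W
n=9: can move to 5, which is L ⇒ W
n=10: can move to 2, which is L ⇒ W
n=11: can move to 7, which is L ⇒ W
n=12: moves to 11(W), 8(W), 6(W), 4(W); every one is W ⇒ L
n=13: can move to 12, which is L ⇒ W
n=14: moves to 13(W), 10(W), 8(W), 6(W); every one is W ⇒ L
n=15: can move to 14, which is L ⇒ W
n=16: can move to 12, which is L ⇒ W
n=17: moves to 16(W), 13(W), 11(W), 9(W); every one is W ⇒ L
n=18: can move to 17, which is L ⇒ W
n=19: moves to 18(W), 15(W), 13(W), 11(W); every one is W ⇒ L
n=20: can move to 19, which is L ⇒ W
n=21: can move to 17, which is L ⇒ W
n=22: can move to 14, which is L ⇒ W
n=23: can move to 19, which is L ⇒ W
n=24: moves to 23(W), 20(W), 18(W), 16(W); every one is W ⇒ L
n=25: can move to 24, which is L ⇒ W
n=26: moves to 25(W), 22(W), 20(W), 18(W); every one is W ⇒ L
n=27: can move to 26, which is L ⇒ W
n=28: can move to 24, which is L ⇒ W
n=29: moves to 28(W), 25(W), 23(W), 21(W); every one is W ⇒ L
n=30: can move to 29, which is L ⇒ W
n=31: moves to 30(W), 27(W), 25(W), 23(W); every one is W ⇒ L
n=32: can move to 31, which is L ⇒ W
n=33: can move to 29, which is L ⇒ W
n=34: can move to 26, which is L ⇒ W
n=35: can move to 31, which is L ⇒ W
n=36: moves to 35(W), 32(W), 30(W), 28(W); every one is W ⇒ L
n=37: can move to 36, which is L ⇒ W
n=38: moves to 37(W), 34(W), 32(W), 30(W); every one is W ⇒ L
n=39: can move to 38, which is L ⇒ W
n=40: can move to 36, which is L ⇒ W
n=41: moves to 40(W), 37(W), 35(W), 33(W); every one is W ⇒ L
n=42: can move to 41, which is L ⇒ W
n=43: moves to 42(W), 39(W), 37(W), 35(W); every one is W ⇒ L
n=44: can move to 43, which is L ⇒ W
n=45: can move to 41, which is L ⇒ W
L entries with 1 ≤ n ≤ 45 (n=0 is outside the asked range and is not counted): n = 2, 5, 7, 12, 14, 17, 19, 24, 26, 29, 31, 36, 38, 41, 43; that makes 15.

15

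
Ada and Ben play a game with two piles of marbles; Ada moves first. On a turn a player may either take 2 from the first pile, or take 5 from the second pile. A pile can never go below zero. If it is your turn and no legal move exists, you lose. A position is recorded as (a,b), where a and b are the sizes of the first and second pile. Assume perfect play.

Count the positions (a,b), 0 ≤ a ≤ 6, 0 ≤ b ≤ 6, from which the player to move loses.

Label each position W (a win for the player to move) or L (a loss). A position with no legal move is L; any other position is W exactly when some move reaches an L, and L when every move reaches a W.
Every move lowers a or b (never raises either), so fill the grid row by row in increasing a, and left to right within a row: each cell's successors are then already labelled.
      b=0  b=1  b=2  b=3  b=4  b=5  b=6
a=0:    L    L    L    L    L    W    W
a=1:    L    L    L    L    L    W    W
a=2:    W    W    W    W    W    L    L
a=3:    W    W    W    W    W    L    L
a=4:    L    L    L    L    L    W    W
a=5:    L    L    L    L    L    W    W
a=6:    W    W    W    W    W    L    L
Cells with no legal move (terminal, hence L): (0,0), (0,1), (0,2), (0,3), (0,4), (1,0), (1,1), (1,2), (1,3), (1,4).
The remaining L cells, each justified by listing all of its moves:
(2,5): only reaches (0,5)(W), (2,0)(W), all W → L
(2,6): only reaches (0,6)(W), (2,1)(W), all W → L
(3,5): only reaches (1,5)(W), (3,0)(W), all W → L
(3,6): only reaches (1,6)(W), (3,1)(W), all W → L
(4,0): only reaches (2,0)(W), which is W → L
(4,1): only reaches (2,1)(W), which is W → L
(4,2): only reaches (2,2)(W), which is W → L
(4,3): only reaches (2,3)(W), which is W → L
(4,4): only reaches (2,4)(W), which is W → L
(5,0): only reaches (3,0)(W), which is W → L
(5,1): only reaches (3,1)(W), which is W → L
(5,2): only reaches (3,2)(W), which is W → L
(5,3): only reaches (3,3)(W), which is W → L
(5,4): only reaches (3,4)(W), which is W → L
(6,5): only reaches (4,5)(W), (6,0)(W), all W → L
(6,6): only reaches (4,6)(W), (6,1)(W), all W → L
Every other cell has at least one move into one of the L cells above, so it is W.
L cells per row: a=0: 5, a=1: 5, a=2: 2, a=3: 2, a=4: 5, a=5: 5, a=6: 2; total 26.

26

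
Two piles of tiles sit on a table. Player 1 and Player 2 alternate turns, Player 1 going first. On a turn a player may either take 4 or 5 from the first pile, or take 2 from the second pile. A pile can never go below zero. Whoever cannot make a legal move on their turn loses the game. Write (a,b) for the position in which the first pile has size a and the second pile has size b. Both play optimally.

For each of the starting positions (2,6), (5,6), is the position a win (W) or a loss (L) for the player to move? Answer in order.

(2,6): W, (5,6): L

Build the W/L table. Terminal = L. A non-terminal position is W if it has a move to some L; otherwise it is L.
No move ever increases a pile, so every position that can arise here has a ≤ 5 and b ≤ 6; it is enough to label the cells with 0 ≤ a ≤ 5 and 0 ≤ b ≤ 6.
Every move lowers a or b (never raises either), so fill the grid row by row in increasing a, and left to right within a row: each cell's successors are then already labelled.
      b=0  b=1  b=2  b=3  b=4  b=5  b=6
a=0:    L    L    W    W    L    L    W
a=1:    L    L    W    W    L    L    W
a=2:    L    L    W    W    L    L    W
a=3:    L    L    W    W    L    L    W
a=4:    W    W    L    L    W    W    L
a=5:    W    W    L    L    W    W    L
Cells with no legal move (terminal, hence L): (0,0), (0,1), (1,0), (1,1), (2,0), (2,1), (3,0), (3,1).
The remaining L cells, each justified by listing all of its moves:
(0,4): L (sole option (0,2)(W) is W)
(0,5): L (sole option (0,3)(W) is W)
(1,4): L (sole option (1,2)(W) is W)
(1,5): L (sole option (1,3)(W) is W)
(2,4): L (sole option (2,2)(W) is W)
(2,5): L (sole option (2,3)(W) is W)
(3,4): L (sole option (3,2)(W) is W)
(3,5): L (sole option (3,3)(W) is W)
(4,2): L (options (0,2)(W), (4,0)(W) are all W)
(4,3): L (options (0,3)(W), (4,1)(W) are all W)
(4,6): L (options (0,6)(W), (4,4)(W) are all W)
(5,2): L (options (1,2)(W), (0,2)(W), (5,0)(W) are all W)
(5,3): L (options (1,3)(W), (0,3)(W), (5,1)(W) are all W)
(5,6): L (options (1,6)(W), (0,6)(W), (5,4)(W) are all W)
Every other cell has at least one move into one of the L cells above, so it is W.
(2,6): the move to (2,4) reaches an L cell, so W
(5,6): one of the L cells justified above, so L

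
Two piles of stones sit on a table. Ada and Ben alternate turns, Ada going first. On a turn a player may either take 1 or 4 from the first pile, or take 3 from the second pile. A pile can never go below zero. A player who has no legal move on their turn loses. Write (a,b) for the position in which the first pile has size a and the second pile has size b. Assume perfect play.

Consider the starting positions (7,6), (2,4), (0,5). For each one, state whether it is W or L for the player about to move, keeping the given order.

(7,6): L, (2,4): W, (0,5): W

Positions with no move are L. A position that does have a move is losing for the player to move precisely when every available move leads to a winning position for the opponent. Fill in the labels:
No move ever increases a pile, so every position that can arise here has a ≤ 7 and b ≤ 6; it is enough to label the cells with 0 ≤ a ≤ 7 and 0 ≤ b ≤ 6.
Every move lowers a or b (never raises either), so fill the grid row by row in increasing a, and left to right within a row: each cell's successors are then already labelled.
      b=0  b=1  b=2  b=3  b=4  b=5  b=6
a=0:    L    L    L    W    W    W    L
a=1:    W    W    W    L    L    L    W
a=2:    L    L    L    W    W    W    L
a=3:    W    W    W    L    L    L    W
a=4:    W    W    W    W    W    W    W
a=5:    L    L    L    W    W    W    L
a=6:    W    W    W    L    L    L    W
a=7:    L    L    L    W    W    W    L
Cells with no legal move (terminal, hence L): (0,0), (0,1), (0,2).
The remaining L cells, each justified by listing all of its moves:
(0,6): L (sole option (0,3)(W) is W)
(1,3): L (options (0,3)(W), (1,0)(W) are all W)
(1,4): L (options (0,4)(W), (1,1)(W) are all W)
(1,5): L (options (0,5)(W), (1,2)(W) are all W)
(2,0): L (sole option (1,0)(W) is W)
(2,1): L (sole option (1,1)(W) is W)
(2,2): L (sole option (1,2)(W) is W)
(2,6): L (options (1,6)(W), (2,3)(W) are all W)
(3,3): L (options (2,3)(W), (3,0)(W) are all W)
(3,4): L (options (2,4)(W), (3,1)(W) are all W)
(3,5): L (options (2,5)(W), (3,2)(W) are all W)
(5,0): L (options (4,0)(W), (1,0)(W) are all W)
(5,1): L (options (4,1)(W), (1,1)(W) are all W)
(5,2): L (options (4,2)(W), (1,2)(W) are all W)
(5,6): L (options (4,6)(W), (1,6)(W), (5,3)(W) are all W)
(6,3): L (options (5,3)(W), (2,3)(W), (6,0)(W) are all W)
(6,4): L (options (5,4)(W), (2,4)(W), (6,1)(W) are all W)
(6,5): L (options (5,5)(W), (2,5)(W), (6,2)(W) are all W)
(7,0): L (options (6,0)(W), (3,0)(W) are all W)
(7,1): L (options (6,1)(W), (3,1)(W) are all W)
(7,2): L (options (6,2)(W), (3,2)(W) are all W)
(7,6): L (options (6,6)(W), (3,6)(W), (7,3)(W) are all W)
Every other cell has at least one move into one of the L cells above, so it is W.
(7,6): one of the L cells justified above, so L
(2,4): the move to (1,4) reaches an L cell, so W
(0,5): the move to (0,2) reaches an L cell, so W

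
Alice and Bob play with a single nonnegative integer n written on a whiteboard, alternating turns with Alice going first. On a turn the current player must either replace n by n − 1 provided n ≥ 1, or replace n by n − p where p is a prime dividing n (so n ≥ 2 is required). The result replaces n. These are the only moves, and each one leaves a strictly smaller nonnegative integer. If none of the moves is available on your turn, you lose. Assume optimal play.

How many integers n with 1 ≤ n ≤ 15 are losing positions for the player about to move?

Use the standard recursion: the mover loses at a terminal position; elsewhere, the mover wins exactly when some move hands the opponent an L position.
n=0: no move → L
n=1: can move to 0, which is L ⇒ W
n=2: can move to 0, which is L ⇒ W
n=3: can move to 0, which is L ⇒ W
n=4: moves to 2(W), 3(W); every one is W ⇒ L
n=5: can move to 0, which is L ⇒ W
n=6: can move to 4, which is L ⇒ W
n=7: can move to 0, which is L ⇒ W
n=8: moves to 6(W), 7(W); every one is W ⇒ L
n=9: can move to 8, which is L ⇒ W
n=10: can move to 8, which is L ⇒ W
n=11: can move to 0, which is L ⇒ W
n=12: moves to 9(W), 10(W), 11(W); every one is W ⇒ L
n=13: can move to 0, which is L ⇒ W
n=14: can move to 12, which is L ⇒ W
n=15: can move to 12, which is L ⇒ W
L entries with 1 ≤ n ≤ 15 (n=0 is outside the asked range and is not counted): n = 4, 8, 12; that makes 3.

3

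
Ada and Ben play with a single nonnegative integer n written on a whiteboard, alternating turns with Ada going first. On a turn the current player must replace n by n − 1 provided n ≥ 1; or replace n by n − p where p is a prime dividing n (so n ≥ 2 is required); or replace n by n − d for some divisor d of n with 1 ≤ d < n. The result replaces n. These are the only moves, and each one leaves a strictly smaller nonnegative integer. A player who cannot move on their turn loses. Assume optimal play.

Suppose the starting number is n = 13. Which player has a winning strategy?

Ada wins.

Work bottom-up. With no move the player to move loses. Otherwise the position is W if at least one move leads to an L position for the opponent, and L if every move leads to a W.
n=0: no move → L
n=1: →0(L), so W
n=2: →0(L), so W
n=3: →0(L), so W
n=4: →2(W), 3(W) — all W, so L
n=5: →0(L), so W
n=6: →4(L), so W
n=7: →0(L), so W
n=8: →4(L), so W
n=9: →6(W), 8(W) — all W, so L
n=10: →9(L), so W
n=11: →0(L), so W
n=12: →9(L), so W
n=13: →0(L), so W
The starting position 13 is W: Ada should move to 0, handing over an L position.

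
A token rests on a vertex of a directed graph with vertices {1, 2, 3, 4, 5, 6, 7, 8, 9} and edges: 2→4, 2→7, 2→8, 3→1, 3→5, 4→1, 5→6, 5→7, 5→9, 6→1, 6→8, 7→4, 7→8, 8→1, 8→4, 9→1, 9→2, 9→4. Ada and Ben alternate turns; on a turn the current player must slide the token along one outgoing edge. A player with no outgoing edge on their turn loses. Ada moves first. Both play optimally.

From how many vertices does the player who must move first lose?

2

Use the standard recursion: the mover loses at a terminal position; elsewhere, the mover wins exactly when some move hands the opponent an L position.
Every edge goes from a vertex to one that appears earlier in the order 1, 4, 8, 6, 7, 2, 9, 5, 3, so processing vertices in that order labels each vertex after all of its successors.
1: no outgoing edge → L
4: can move to 1, which is L ⇒ W
8: can move to 1, which is L ⇒ W
6: can move to 1, which is L ⇒ W
7: moves to 8(W), 4(W); every one is W ⇒ L
2: can move to 7, which is L ⇒ W
9: can move to 1, which is L ⇒ W
5: can move to 7, which is L ⇒ W
3: can move to 1, which is L ⇒ W
The L vertices are 1, 7; that is 2 in all.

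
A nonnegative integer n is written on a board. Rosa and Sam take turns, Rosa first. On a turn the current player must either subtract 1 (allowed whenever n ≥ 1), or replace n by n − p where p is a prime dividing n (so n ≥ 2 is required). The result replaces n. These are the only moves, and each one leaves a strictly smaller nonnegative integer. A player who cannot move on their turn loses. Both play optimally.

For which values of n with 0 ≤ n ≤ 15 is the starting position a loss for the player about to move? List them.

0, 4, 8, 12

Use the standard recursion: the mover loses at a terminal position; elsewhere, the mover wins exactly when some move hands the opponent an L position.
n=0: no move → L
n=1: can move to 0, which is L ⇒ W
n=2: can move to 0, which is L ⇒ W
n=3: can move to 0, which is L ⇒ W
n=4: moves to 2(W), 3(W); every one is W ⇒ L
n=5: can move to 0, which is L ⇒ W
n=6: can move to 4, which is L ⇒ W
n=7: can move to 0, which is L ⇒ W
n=8: moves to 6(W), 7(W); every one is W ⇒ L
n=9: can move to 8, which is L ⇒ W
n=10: can move to 8, which is L ⇒ W
n=11: can move to 0, which is L ⇒ W
n=12: moves to 9(W), 10(W), 11(W); every one is W ⇒ L
n=13: can move to 0, which is L ⇒ W
n=14: can move to 12, which is L ⇒ W
n=15: can move to 12, which is L ⇒ W
Reading off the rows marked L gives the requested list; there are 4 such values of n.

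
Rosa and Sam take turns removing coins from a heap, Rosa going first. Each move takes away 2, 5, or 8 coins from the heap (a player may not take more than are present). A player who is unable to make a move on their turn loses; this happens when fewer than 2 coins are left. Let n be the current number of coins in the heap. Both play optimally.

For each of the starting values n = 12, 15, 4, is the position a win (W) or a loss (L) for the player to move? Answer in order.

12: W, 15: W, 4: L

Work bottom-up. With no move the player to move loses. Otherwise the position is W if at least one move leads to an L position for the opponent, and L if every move leads to a W.
n=0: no move → L
n=1: no move → L
n=2: can move to 0, which is L ⇒ W
n=3: can move to 1, which is L ⇒ W
n=4: the only move is to 2(W), a W ⇒ L
n=5: can move to 0, which is L ⇒ W
n=6: can move to 4, which is L ⇒ W
n=7: moves to 5(W), 2(W); every one is W ⇒ L
n=8: can move to 0, which is L ⇒ W
n=9: can move to 7, which is L ⇒ W
n=10: moves to 8(W), 5(W), 2(W); every one is W ⇒ L
n=11: moves to 9(W), 6(W), 3(W); every one is W ⇒ L
n=12: can move to 10, which is L ⇒ W
n=13: can move to 11, which is L ⇒ W
n=14: moves to 12(W), 9(W), 6(W); every one is W ⇒ L
n=15: can move to 10, which is L ⇒ W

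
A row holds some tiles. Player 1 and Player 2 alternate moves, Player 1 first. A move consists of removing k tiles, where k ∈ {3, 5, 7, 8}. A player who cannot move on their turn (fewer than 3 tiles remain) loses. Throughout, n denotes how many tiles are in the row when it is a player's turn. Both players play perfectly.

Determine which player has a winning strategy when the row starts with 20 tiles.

Use the standard recursion: the mover loses at a terminal position; elsewhere, the mover wins exactly when some move hands the opponent an L position.
n=0: no move → L
n=1: no move → L
n=2: no move → L
n=3: reaches L-position 0 → W
n=4: reaches L-position 1 → W
n=5: reaches L-position 2 → W
n=6: reaches L-position 1 → W
n=7: reaches L-position 2 → W
n=8: reaches L-position 1 → W
n=9: reaches L-position 2 → W
n=10: reaches L-position 2 → W
n=11: only reaches 8(W), 6(W), 4(W), 3(W), all W → L
n=12: only reaches 9(W), 7(W), 5(W), 4(W), all W → L
n=13: only reaches 10(W), 8(W), 6(W), 5(W), all W → L
n=14: reaches L-position 11 → W
n=15: reaches L-position 12 → W
n=16: reaches L-position 13 → W
n=17: reaches L-position 12 → W
n=18: reaches L-position 13 → W
n=19: reaches L-position 12 → W
n=20: reaches L-position 13 → W
From 20 Player 1 can remove 7, leaving 13, reaching an L position.

Player 1 wins.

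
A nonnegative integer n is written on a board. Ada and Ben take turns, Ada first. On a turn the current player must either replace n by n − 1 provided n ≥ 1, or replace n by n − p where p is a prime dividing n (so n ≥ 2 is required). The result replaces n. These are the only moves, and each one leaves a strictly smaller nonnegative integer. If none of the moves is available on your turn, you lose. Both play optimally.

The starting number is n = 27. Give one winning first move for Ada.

Use the standard recursion: the mover loses at a terminal position; elsewhere, the mover wins exactly when some move hands the opponent an L position.
n=0: no move → L
n=1: reaches L-position 0 → W
n=2: reaches L-position 0 → W
n=3: reaches L-position 0 → W
n=4: only reaches 2(W), 3(W), all W → L
n=5: reaches L-position 0 → W
n=6: reaches L-position 4 → W
n=7: reaches L-position 0 → W
n=8: only reaches 6(W), 7(W), all W → L
n=9: reaches L-position 8 → W
n=10: reaches L-position 8 → W
n=11: reaches L-position 0 → W
n=12: only reaches 9(W), 10(W), 11(W), all W → L
n=13: reaches L-position 0 → W
n=14: reaches L-position 12 → W
n=15: reaches L-position 12 → W
n=16: only reaches 14(W), 15(W), all W → L
n=17: reaches L-position 0 → W
n=18: reaches L-position 16 → W
n=19: reaches L-position 0 → W
n=20: only reaches 15(W), 18(W), 19(W), all W → L
n=21: reaches L-position 20 → W
n=22: reaches L-position 20 → W
n=23: reaches L-position 0 → W
n=24: only reaches 21(W), 22(W), 23(W), all W → L
n=25: reaches L-position 20 → W
n=26: reaches L-position 24 → W
n=27: reaches L-position 24 → W
From 27, the L positions reachable in one move are: 24.

Move to 24.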